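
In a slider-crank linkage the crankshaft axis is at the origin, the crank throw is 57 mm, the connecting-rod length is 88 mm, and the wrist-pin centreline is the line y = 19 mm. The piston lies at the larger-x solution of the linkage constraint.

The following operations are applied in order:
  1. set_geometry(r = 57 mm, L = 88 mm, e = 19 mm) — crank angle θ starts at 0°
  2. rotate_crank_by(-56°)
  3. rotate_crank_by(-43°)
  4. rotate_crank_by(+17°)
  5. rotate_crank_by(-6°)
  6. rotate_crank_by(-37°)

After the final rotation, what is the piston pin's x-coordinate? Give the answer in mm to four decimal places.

set_geometry: r = 57 mm, L = 88 mm, e = 19 mm; θ ← 0°
rotate_crank_by(-56°): θ ← 0° -56° = -56°
rotate_crank_by(-43°): θ ← -56° -43° = -99°
rotate_crank_by(+17°): θ ← -99° +17° = -82°
rotate_crank_by(-6°): θ ← -82° -6° = -88°
rotate_crank_by(-37°): θ ← -88° -37° = -125°
crank pin P = (r cos θ, r sin θ) = (-32.693857, -46.691667)
h = r sin θ − e = -46.691667 − 19 = -65.691667
x = r cos θ + √(L² − h²) = -32.693857 + √(7744.0 − 4315.3951) = -32.693857 + 58.554291 = 25.860434

25.8604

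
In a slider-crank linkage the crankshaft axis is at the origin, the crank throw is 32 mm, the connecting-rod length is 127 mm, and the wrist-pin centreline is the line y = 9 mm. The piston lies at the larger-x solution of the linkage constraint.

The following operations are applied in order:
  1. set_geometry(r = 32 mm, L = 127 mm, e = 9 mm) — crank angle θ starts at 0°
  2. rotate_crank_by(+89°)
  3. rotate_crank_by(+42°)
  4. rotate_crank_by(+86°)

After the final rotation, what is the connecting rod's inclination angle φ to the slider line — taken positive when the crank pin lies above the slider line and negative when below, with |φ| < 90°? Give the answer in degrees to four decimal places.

set_geometry: r = 32 mm, L = 127 mm, e = 9 mm; θ ← 0°
rotate_crank_by(+89°): θ ← 0° +89° = 89°
rotate_crank_by(+42°): θ ← 89° +42° = 131°
rotate_crank_by(+86°): θ ← 131° +86° = 217°
crank pin P = (r cos θ, r sin θ) = (-25.556336, -19.258081)
h = r sin θ − e = -19.258081 − 9 = -28.258081
sin φ = h / L = -28.258081 / 127 = -0.22250457
φ = arcsin(-0.22250457) = -12.856181°

-12.8562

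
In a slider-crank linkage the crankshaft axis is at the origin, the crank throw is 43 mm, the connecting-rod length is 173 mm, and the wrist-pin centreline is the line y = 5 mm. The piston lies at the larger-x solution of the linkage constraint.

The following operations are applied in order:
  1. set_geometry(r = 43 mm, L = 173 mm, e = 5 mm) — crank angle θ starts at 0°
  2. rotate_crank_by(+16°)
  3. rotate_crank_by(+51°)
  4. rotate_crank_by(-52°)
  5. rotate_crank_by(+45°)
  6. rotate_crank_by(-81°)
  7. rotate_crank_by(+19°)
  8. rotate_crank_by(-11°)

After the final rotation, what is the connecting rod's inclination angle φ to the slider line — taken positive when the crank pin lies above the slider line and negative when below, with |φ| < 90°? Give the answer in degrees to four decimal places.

-4.8654

set_geometry: r = 43 mm, L = 173 mm, e = 5 mm; θ ← 0°
rotate_crank_by(+16°): θ ← 0° +16° = 16°
rotate_crank_by(+51°): θ ← 16° +51° = 67°
rotate_crank_by(-52°): θ ← 67° -52° = 15°
rotate_crank_by(+45°): θ ← 15° +45° = 60°
rotate_crank_by(-81°): θ ← 60° -81° = -21°
rotate_crank_by(+19°): θ ← -21° +19° = -2°
rotate_crank_by(-11°): θ ← -2° -11° = -13°
crank pin P = (r cos θ, r sin θ) = (41.897913, -9.672895)
h = r sin θ − e = -9.672895 − 5 = -14.672895
sin φ = h / L = -14.672895 / 173 = -0.08481442
φ = arcsin(-0.08481442) = -4.865354°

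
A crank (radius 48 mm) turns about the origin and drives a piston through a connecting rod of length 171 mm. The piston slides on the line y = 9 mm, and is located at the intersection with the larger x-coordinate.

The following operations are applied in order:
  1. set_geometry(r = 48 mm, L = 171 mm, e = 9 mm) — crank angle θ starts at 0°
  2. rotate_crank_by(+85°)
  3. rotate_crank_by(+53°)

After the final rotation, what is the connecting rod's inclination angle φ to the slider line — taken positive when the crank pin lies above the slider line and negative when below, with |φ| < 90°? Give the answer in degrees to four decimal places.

7.7699

set_geometry: r = 48 mm, L = 171 mm, e = 9 mm; θ ← 0°
rotate_crank_by(+85°): θ ← 0° +85° = 85°
rotate_crank_by(+53°): θ ← 85° +53° = 138°
crank pin P = (r cos θ, r sin θ) = (-35.670952, 32.118269)
h = r sin θ − e = 32.118269 − 9 = 23.118269
sin φ = h / L = 23.118269 / 171 = 0.13519456
φ = arcsin(0.13519456) = 7.769870°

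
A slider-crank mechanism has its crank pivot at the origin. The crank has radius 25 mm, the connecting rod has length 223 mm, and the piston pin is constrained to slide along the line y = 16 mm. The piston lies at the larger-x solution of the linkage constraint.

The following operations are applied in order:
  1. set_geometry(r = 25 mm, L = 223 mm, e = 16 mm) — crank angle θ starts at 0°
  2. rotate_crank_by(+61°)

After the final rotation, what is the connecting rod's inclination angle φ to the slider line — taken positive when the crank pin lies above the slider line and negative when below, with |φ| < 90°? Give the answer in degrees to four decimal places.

set_geometry: r = 25 mm, L = 223 mm, e = 16 mm; θ ← 0°
rotate_crank_by(+61°): θ ← 0° +61° = 61°
crank pin P = (r cos θ, r sin θ) = (12.120241, 21.865493)
h = r sin θ − e = 21.865493 − 16 = 5.865493
sin φ = h / L = 5.865493 / 223 = 0.02630266
φ = arcsin(0.02630266) = 1.507205°

1.5072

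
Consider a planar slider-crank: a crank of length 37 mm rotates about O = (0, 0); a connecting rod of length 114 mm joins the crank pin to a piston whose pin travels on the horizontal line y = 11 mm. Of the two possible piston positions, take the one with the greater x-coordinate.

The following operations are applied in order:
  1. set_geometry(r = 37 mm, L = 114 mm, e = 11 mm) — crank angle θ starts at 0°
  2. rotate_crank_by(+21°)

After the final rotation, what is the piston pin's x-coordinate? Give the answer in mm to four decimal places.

148.5201

set_geometry: r = 37 mm, L = 114 mm, e = 11 mm; θ ← 0°
rotate_crank_by(+21°): θ ← 0° +21° = 21°
crank pin P = (r cos θ, r sin θ) = (34.542476, 13.259614)
h = r sin θ − e = 13.259614 − 11 = 2.259614
x = r cos θ + √(L² − h²) = 34.542476 + √(12996.0 − 5.1059) = 34.542476 + 113.977604 = 148.520079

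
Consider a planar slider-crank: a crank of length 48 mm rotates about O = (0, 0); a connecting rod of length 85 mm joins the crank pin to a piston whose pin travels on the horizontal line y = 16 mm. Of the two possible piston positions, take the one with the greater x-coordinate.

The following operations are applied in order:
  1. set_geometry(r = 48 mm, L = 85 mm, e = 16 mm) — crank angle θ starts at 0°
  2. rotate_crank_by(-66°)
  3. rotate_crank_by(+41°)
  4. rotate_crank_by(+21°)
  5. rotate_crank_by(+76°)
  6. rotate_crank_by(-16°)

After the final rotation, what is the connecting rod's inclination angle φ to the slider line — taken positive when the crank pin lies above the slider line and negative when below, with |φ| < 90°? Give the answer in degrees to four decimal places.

set_geometry: r = 48 mm, L = 85 mm, e = 16 mm; θ ← 0°
rotate_crank_by(-66°): θ ← 0° -66° = -66°
rotate_crank_by(+41°): θ ← -66° +41° = -25°
rotate_crank_by(+21°): θ ← -25° +21° = -4°
rotate_crank_by(+76°): θ ← -4° +76° = 72°
rotate_crank_by(-16°): θ ← 72° -16° = 56°
crank pin P = (r cos θ, r sin θ) = (26.841259, 39.793803)
h = r sin θ − e = 39.793803 − 16 = 23.793803
sin φ = h / L = 23.793803 / 85 = 0.27992710
φ = arcsin(0.27992710) = 16.255854°

16.2559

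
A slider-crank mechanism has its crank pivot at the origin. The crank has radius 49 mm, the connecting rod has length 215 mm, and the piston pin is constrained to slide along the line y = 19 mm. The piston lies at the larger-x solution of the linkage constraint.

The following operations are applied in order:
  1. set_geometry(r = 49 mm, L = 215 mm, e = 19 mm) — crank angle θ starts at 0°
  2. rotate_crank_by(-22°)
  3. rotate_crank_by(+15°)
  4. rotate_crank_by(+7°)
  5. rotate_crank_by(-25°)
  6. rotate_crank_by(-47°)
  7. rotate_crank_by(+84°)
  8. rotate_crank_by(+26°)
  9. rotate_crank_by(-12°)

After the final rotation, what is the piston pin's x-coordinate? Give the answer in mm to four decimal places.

set_geometry: r = 49 mm, L = 215 mm, e = 19 mm; θ ← 0°
rotate_crank_by(-22°): θ ← 0° -22° = -22°
rotate_crank_by(+15°): θ ← -22° +15° = -7°
rotate_crank_by(+7°): θ ← -7° +7° = 0°
rotate_crank_by(-25°): θ ← 0° -25° = -25°
rotate_crank_by(-47°): θ ← -25° -47° = -72°
rotate_crank_by(+84°): θ ← -72° +84° = 12°
rotate_crank_by(+26°): θ ← 12° +26° = 38°
rotate_crank_by(-12°): θ ← 38° -12° = 26°
crank pin P = (r cos θ, r sin θ) = (44.040908, 21.480186)
h = r sin θ − e = 21.480186 − 19 = 2.480186
x = r cos θ + √(L² − h²) = 44.040908 + √(46225.0 − 6.1513) = 44.040908 + 214.985694 = 259.026602

259.0266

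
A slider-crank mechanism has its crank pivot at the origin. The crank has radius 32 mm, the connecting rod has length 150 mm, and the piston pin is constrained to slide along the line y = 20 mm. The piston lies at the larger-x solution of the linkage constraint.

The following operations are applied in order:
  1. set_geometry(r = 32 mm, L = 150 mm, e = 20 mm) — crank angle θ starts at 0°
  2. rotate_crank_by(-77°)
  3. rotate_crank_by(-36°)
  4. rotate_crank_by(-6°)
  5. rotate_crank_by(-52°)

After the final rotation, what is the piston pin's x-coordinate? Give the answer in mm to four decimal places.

set_geometry: r = 32 mm, L = 150 mm, e = 20 mm; θ ← 0°
rotate_crank_by(-77°): θ ← 0° -77° = -77°
rotate_crank_by(-36°): θ ← -77° -36° = -113°
rotate_crank_by(-6°): θ ← -113° -6° = -119°
rotate_crank_by(-52°): θ ← -119° -52° = -171°
crank pin P = (r cos θ, r sin θ) = (-31.606027, -5.005903)
h = r sin θ − e = -5.005903 − 20 = -25.005903
x = r cos θ + √(L² − h²) = -31.606027 + √(22500.0 − 625.2952) = -31.606027 + 147.900997 = 116.294970

116.2950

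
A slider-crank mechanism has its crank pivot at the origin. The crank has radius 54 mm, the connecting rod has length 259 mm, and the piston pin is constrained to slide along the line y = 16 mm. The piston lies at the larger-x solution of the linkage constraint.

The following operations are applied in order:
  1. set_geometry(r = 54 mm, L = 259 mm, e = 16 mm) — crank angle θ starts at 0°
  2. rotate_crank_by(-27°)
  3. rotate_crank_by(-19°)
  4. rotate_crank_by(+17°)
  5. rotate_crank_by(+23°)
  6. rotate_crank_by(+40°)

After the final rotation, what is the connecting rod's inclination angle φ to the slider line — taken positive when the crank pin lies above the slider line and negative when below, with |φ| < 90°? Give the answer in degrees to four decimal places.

3.1421

set_geometry: r = 54 mm, L = 259 mm, e = 16 mm; θ ← 0°
rotate_crank_by(-27°): θ ← 0° -27° = -27°
rotate_crank_by(-19°): θ ← -27° -19° = -46°
rotate_crank_by(+17°): θ ← -46° +17° = -29°
rotate_crank_by(+23°): θ ← -29° +23° = -6°
rotate_crank_by(+40°): θ ← -6° +40° = 34°
crank pin P = (r cos θ, r sin θ) = (44.768029, 30.196417)
h = r sin θ − e = 30.196417 − 16 = 14.196417
sin φ = h / L = 14.196417 / 259 = 0.05481242
φ = arcsin(0.05481242) = 3.142095°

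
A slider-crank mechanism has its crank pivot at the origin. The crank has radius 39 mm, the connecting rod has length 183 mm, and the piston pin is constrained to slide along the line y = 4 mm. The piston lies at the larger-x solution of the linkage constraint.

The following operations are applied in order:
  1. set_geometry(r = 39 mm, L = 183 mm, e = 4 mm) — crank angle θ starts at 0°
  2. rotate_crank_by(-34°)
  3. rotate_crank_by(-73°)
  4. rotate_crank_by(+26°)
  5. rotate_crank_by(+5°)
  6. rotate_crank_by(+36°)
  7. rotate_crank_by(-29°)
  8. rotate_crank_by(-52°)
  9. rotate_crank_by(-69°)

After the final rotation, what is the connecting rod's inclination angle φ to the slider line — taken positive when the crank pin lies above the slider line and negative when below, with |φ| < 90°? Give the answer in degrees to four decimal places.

set_geometry: r = 39 mm, L = 183 mm, e = 4 mm; θ ← 0°
rotate_crank_by(-34°): θ ← 0° -34° = -34°
rotate_crank_by(-73°): θ ← -34° -73° = -107°
rotate_crank_by(+26°): θ ← -107° +26° = -81°
rotate_crank_by(+5°): θ ← -81° +5° = -76°
rotate_crank_by(+36°): θ ← -76° +36° = -40°
rotate_crank_by(-29°): θ ← -40° -29° = -69°
rotate_crank_by(-52°): θ ← -69° -52° = -121°
rotate_crank_by(-69°): θ ← -121° -69° = -190°
crank pin P = (r cos θ, r sin θ) = (-38.407502, 6.772279)
h = r sin θ − e = 6.772279 − 4 = 2.772279
sin φ = h / L = 2.772279 / 183 = 0.01514907
φ = arcsin(0.01514907) = 0.868011°

0.8680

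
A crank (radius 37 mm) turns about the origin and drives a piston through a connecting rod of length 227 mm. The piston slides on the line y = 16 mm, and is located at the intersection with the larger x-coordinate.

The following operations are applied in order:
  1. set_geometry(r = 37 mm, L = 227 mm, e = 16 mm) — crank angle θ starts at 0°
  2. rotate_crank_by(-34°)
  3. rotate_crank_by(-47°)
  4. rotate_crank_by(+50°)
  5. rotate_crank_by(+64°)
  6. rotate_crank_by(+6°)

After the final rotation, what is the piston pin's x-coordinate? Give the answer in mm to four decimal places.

255.6375

set_geometry: r = 37 mm, L = 227 mm, e = 16 mm; θ ← 0°
rotate_crank_by(-34°): θ ← 0° -34° = -34°
rotate_crank_by(-47°): θ ← -34° -47° = -81°
rotate_crank_by(+50°): θ ← -81° +50° = -31°
rotate_crank_by(+64°): θ ← -31° +64° = 33°
rotate_crank_by(+6°): θ ← 33° +6° = 39°
crank pin P = (r cos θ, r sin θ) = (28.754401, 23.284854)
h = r sin θ − e = 23.284854 − 16 = 7.284854
x = r cos θ + √(L² − h²) = 28.754401 + √(51529.0 − 53.0691) = 28.754401 + 226.883078 = 255.637478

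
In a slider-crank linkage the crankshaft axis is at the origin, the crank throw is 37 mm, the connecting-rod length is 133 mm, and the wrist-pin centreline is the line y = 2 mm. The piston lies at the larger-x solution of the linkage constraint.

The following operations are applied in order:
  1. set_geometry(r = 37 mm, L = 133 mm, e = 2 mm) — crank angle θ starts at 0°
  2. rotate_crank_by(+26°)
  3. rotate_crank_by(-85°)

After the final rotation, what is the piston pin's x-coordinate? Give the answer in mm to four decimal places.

147.7121

set_geometry: r = 37 mm, L = 133 mm, e = 2 mm; θ ← 0°
rotate_crank_by(+26°): θ ← 0° +26° = 26°
rotate_crank_by(-85°): θ ← 26° -85° = -59°
crank pin P = (r cos θ, r sin θ) = (19.056409, -31.715190)
h = r sin θ − e = -31.715190 − 2 = -33.715190
x = r cos θ + √(L² − h²) = 19.056409 + √(17689.0 − 1136.7140) = 19.056409 + 128.655688 = 147.712096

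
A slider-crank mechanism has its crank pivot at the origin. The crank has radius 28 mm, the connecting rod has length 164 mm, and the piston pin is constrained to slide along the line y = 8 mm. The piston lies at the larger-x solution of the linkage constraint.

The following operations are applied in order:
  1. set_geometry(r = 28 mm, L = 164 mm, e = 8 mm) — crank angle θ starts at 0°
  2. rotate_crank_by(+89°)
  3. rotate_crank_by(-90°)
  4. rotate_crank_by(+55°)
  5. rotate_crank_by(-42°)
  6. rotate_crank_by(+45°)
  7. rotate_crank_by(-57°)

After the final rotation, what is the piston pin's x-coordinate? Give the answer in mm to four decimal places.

191.8048

set_geometry: r = 28 mm, L = 164 mm, e = 8 mm; θ ← 0°
rotate_crank_by(+89°): θ ← 0° +89° = 89°
rotate_crank_by(-90°): θ ← 89° -90° = -1°
rotate_crank_by(+55°): θ ← -1° +55° = 54°
rotate_crank_by(-42°): θ ← 54° -42° = 12°
rotate_crank_by(+45°): θ ← 12° +45° = 57°
rotate_crank_by(-57°): θ ← 57° -57° = 0°
crank pin P = (r cos θ, r sin θ) = (28.000000, 0.000000)
h = r sin θ − e = 0.000000 − 8 = -8.000000
x = r cos θ + √(L² − h²) = 28.000000 + √(26896.0 − 64.0000) = 28.000000 + 163.804762 = 191.804762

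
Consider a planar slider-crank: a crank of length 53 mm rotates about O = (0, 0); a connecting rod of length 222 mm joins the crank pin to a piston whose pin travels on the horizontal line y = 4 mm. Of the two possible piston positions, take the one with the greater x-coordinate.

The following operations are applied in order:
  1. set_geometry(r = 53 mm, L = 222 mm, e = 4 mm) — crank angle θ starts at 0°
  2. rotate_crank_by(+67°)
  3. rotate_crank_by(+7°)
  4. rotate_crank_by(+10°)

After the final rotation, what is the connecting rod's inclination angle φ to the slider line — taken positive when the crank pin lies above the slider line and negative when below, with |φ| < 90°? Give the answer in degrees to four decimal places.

12.6746

set_geometry: r = 53 mm, L = 222 mm, e = 4 mm; θ ← 0°
rotate_crank_by(+67°): θ ← 0° +67° = 67°
rotate_crank_by(+7°): θ ← 67° +7° = 74°
rotate_crank_by(+10°): θ ← 74° +10° = 84°
crank pin P = (r cos θ, r sin θ) = (5.540009, 52.709660)
h = r sin θ − e = 52.709660 − 4 = 48.709660
sin φ = h / L = 48.709660 / 222 = 0.21941288
φ = arcsin(0.21941288) = 12.674551°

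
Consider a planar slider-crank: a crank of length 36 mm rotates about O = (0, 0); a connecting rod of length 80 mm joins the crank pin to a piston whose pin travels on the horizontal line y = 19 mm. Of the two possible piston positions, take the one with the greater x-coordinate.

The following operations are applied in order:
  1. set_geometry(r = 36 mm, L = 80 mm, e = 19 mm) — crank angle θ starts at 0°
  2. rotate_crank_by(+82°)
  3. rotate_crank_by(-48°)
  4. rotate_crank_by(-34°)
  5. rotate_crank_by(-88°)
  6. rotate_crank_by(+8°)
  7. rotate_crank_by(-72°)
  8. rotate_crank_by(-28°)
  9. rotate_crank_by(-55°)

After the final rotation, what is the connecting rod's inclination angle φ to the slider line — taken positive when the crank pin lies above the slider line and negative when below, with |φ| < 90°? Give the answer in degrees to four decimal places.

set_geometry: r = 36 mm, L = 80 mm, e = 19 mm; θ ← 0°
rotate_crank_by(+82°): θ ← 0° +82° = 82°
rotate_crank_by(-48°): θ ← 82° -48° = 34°
rotate_crank_by(-34°): θ ← 34° -34° = 0°
rotate_crank_by(-88°): θ ← 0° -88° = -88°
rotate_crank_by(+8°): θ ← -88° +8° = -80°
rotate_crank_by(-72°): θ ← -80° -72° = -152°
rotate_crank_by(-28°): θ ← -152° -28° = -180°
rotate_crank_by(-55°): θ ← -180° -55° = -235°
crank pin P = (r cos θ, r sin θ) = (-20.648752, 29.489474)
h = r sin θ − e = 29.489474 − 19 = 10.489474
sin φ = h / L = 10.489474 / 80 = 0.13111842
φ = arcsin(0.13111842) = 7.534226°

7.5342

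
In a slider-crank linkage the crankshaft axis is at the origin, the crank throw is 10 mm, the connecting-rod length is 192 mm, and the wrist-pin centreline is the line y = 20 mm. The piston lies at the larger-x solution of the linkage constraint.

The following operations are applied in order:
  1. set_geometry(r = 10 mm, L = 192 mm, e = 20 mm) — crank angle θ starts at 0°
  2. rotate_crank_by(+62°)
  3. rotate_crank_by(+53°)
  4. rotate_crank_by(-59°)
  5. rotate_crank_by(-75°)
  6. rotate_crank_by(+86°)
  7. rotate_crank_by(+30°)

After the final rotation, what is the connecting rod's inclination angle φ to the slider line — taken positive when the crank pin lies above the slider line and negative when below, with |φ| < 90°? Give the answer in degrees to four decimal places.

set_geometry: r = 10 mm, L = 192 mm, e = 20 mm; θ ← 0°
rotate_crank_by(+62°): θ ← 0° +62° = 62°
rotate_crank_by(+53°): θ ← 62° +53° = 115°
rotate_crank_by(-59°): θ ← 115° -59° = 56°
rotate_crank_by(-75°): θ ← 56° -75° = -19°
rotate_crank_by(+86°): θ ← -19° +86° = 67°
rotate_crank_by(+30°): θ ← 67° +30° = 97°
crank pin P = (r cos θ, r sin θ) = (-1.218693, 9.925462)
h = r sin θ − e = 9.925462 − 20 = -10.074538
sin φ = h / L = -10.074538 / 192 = -0.05247155
φ = arcsin(-0.05247155) = -3.007780°

-3.0078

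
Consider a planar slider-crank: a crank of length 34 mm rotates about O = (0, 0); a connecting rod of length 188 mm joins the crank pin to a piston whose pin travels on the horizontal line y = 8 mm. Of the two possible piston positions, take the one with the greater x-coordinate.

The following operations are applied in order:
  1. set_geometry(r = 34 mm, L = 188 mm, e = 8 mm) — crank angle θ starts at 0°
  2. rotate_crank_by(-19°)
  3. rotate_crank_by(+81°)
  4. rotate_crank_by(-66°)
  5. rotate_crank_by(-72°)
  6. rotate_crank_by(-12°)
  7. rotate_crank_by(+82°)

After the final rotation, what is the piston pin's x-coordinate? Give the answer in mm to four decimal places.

set_geometry: r = 34 mm, L = 188 mm, e = 8 mm; θ ← 0°
rotate_crank_by(-19°): θ ← 0° -19° = -19°
rotate_crank_by(+81°): θ ← -19° +81° = 62°
rotate_crank_by(-66°): θ ← 62° -66° = -4°
rotate_crank_by(-72°): θ ← -4° -72° = -76°
rotate_crank_by(-12°): θ ← -76° -12° = -88°
rotate_crank_by(+82°): θ ← -88° +82° = -6°
crank pin P = (r cos θ, r sin θ) = (33.813744, -3.553968)
h = r sin θ − e = -3.553968 − 8 = -11.553968
x = r cos θ + √(L² − h²) = 33.813744 + √(35344.0 − 133.4942) = 33.813744 + 187.644626 = 221.458371

221.4584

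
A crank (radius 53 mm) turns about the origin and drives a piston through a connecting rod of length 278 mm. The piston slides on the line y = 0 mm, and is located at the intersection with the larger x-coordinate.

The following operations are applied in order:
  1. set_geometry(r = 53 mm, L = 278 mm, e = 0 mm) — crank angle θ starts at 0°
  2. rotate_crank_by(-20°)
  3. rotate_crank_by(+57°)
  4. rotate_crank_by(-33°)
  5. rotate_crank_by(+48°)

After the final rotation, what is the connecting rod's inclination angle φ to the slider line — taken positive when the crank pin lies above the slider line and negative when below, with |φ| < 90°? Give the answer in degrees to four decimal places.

set_geometry: r = 53 mm, L = 278 mm, e = 0 mm; θ ← 0°
rotate_crank_by(-20°): θ ← 0° -20° = -20°
rotate_crank_by(+57°): θ ← -20° +57° = 37°
rotate_crank_by(-33°): θ ← 37° -33° = 4°
rotate_crank_by(+48°): θ ← 4° +48° = 52°
crank pin P = (r cos θ, r sin θ) = (32.630058, 41.764570)
h = r sin θ − e = 41.764570 − 0 = 41.764570
sin φ = h / L = 41.764570 / 278 = 0.15023227
φ = arcsin(0.15023227) = 8.640387°

8.6404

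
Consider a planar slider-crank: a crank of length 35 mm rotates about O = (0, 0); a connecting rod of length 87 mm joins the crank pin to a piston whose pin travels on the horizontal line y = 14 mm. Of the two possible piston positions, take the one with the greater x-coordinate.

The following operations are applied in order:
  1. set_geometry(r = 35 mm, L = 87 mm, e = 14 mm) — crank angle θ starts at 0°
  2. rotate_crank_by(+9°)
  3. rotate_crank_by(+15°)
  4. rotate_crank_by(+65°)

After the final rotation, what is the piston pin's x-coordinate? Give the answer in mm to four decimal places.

set_geometry: r = 35 mm, L = 87 mm, e = 14 mm; θ ← 0°
rotate_crank_by(+9°): θ ← 0° +9° = 9°
rotate_crank_by(+15°): θ ← 9° +15° = 24°
rotate_crank_by(+65°): θ ← 24° +65° = 89°
crank pin P = (r cos θ, r sin θ) = (0.610834, 34.994669)
h = r sin θ − e = 34.994669 − 14 = 20.994669
x = r cos θ + √(L² − h²) = 0.610834 + √(7569.0 − 440.7761) = 0.610834 + 84.428809 = 85.039644

85.0396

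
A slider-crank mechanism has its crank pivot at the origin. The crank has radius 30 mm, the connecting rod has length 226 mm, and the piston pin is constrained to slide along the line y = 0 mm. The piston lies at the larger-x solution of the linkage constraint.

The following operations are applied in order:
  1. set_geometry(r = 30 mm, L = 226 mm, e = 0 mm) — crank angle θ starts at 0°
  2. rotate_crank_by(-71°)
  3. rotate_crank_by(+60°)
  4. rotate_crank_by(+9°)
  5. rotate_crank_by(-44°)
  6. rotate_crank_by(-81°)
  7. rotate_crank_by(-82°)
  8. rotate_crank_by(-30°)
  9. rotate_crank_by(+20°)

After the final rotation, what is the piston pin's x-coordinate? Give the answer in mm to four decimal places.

201.8957

set_geometry: r = 30 mm, L = 226 mm, e = 0 mm; θ ← 0°
rotate_crank_by(-71°): θ ← 0° -71° = -71°
rotate_crank_by(+60°): θ ← -71° +60° = -11°
rotate_crank_by(+9°): θ ← -11° +9° = -2°
rotate_crank_by(-44°): θ ← -2° -44° = -46°
rotate_crank_by(-81°): θ ← -46° -81° = -127°
rotate_crank_by(-82°): θ ← -127° -82° = -209°
rotate_crank_by(-30°): θ ← -209° -30° = -239°
rotate_crank_by(+20°): θ ← -239° +20° = -219°
crank pin P = (r cos θ, r sin θ) = (-23.314379, 18.879612)
h = r sin θ − e = 18.879612 − 0 = 18.879612
x = r cos θ + √(L² − h²) = -23.314379 + √(51076.0 − 356.4397) = -23.314379 + 225.210036 = 201.895657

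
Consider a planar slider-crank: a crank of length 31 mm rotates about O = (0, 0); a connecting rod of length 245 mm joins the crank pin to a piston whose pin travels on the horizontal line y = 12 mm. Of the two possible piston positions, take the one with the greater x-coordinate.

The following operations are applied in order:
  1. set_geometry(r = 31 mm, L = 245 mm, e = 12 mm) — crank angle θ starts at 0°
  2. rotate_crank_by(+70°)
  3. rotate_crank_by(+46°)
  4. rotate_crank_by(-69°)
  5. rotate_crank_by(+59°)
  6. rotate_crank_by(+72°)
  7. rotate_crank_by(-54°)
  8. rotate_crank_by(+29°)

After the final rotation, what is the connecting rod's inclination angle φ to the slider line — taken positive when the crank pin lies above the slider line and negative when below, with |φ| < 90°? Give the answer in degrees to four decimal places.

0.4850

set_geometry: r = 31 mm, L = 245 mm, e = 12 mm; θ ← 0°
rotate_crank_by(+70°): θ ← 0° +70° = 70°
rotate_crank_by(+46°): θ ← 70° +46° = 116°
rotate_crank_by(-69°): θ ← 116° -69° = 47°
rotate_crank_by(+59°): θ ← 47° +59° = 106°
rotate_crank_by(+72°): θ ← 106° +72° = 178°
rotate_crank_by(-54°): θ ← 178° -54° = 124°
rotate_crank_by(+29°): θ ← 124° +29° = 153°
crank pin P = (r cos θ, r sin θ) = (-27.621202, 14.073705)
h = r sin θ − e = 14.073705 − 12 = 2.073705
sin φ = h / L = 2.073705 / 245 = 0.00846410
φ = arcsin(0.00846410) = 0.484963°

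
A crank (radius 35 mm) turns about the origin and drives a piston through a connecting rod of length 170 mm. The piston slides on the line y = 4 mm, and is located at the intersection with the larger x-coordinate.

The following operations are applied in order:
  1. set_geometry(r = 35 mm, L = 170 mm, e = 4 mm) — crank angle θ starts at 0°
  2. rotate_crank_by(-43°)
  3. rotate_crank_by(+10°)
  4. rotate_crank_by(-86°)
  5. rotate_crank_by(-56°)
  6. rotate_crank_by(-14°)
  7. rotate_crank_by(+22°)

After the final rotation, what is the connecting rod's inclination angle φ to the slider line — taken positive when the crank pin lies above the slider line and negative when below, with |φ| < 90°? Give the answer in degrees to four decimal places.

-4.0050

set_geometry: r = 35 mm, L = 170 mm, e = 4 mm; θ ← 0°
rotate_crank_by(-43°): θ ← 0° -43° = -43°
rotate_crank_by(+10°): θ ← -43° +10° = -33°
rotate_crank_by(-86°): θ ← -33° -86° = -119°
rotate_crank_by(-56°): θ ← -119° -56° = -175°
rotate_crank_by(-14°): θ ← -175° -14° = -189°
rotate_crank_by(+22°): θ ← -189° +22° = -167°
crank pin P = (r cos θ, r sin θ) = (-34.102952, -7.873287)
h = r sin θ − e = -7.873287 − 4 = -11.873287
sin φ = h / L = -11.873287 / 170 = -0.06984286
φ = arcsin(-0.06984286) = -4.004962°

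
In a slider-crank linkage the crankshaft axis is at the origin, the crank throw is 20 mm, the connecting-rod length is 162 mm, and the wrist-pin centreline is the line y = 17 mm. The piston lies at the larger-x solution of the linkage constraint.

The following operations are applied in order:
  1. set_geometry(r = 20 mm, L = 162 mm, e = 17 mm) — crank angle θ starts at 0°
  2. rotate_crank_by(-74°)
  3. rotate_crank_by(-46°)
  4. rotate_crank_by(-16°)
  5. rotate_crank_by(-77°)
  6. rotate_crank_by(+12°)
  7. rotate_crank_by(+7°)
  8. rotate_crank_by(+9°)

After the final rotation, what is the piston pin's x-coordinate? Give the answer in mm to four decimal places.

141.3561

set_geometry: r = 20 mm, L = 162 mm, e = 17 mm; θ ← 0°
rotate_crank_by(-74°): θ ← 0° -74° = -74°
rotate_crank_by(-46°): θ ← -74° -46° = -120°
rotate_crank_by(-16°): θ ← -120° -16° = -136°
rotate_crank_by(-77°): θ ← -136° -77° = -213°
rotate_crank_by(+12°): θ ← -213° +12° = -201°
rotate_crank_by(+7°): θ ← -201° +7° = -194°
rotate_crank_by(+9°): θ ← -194° +9° = -185°
crank pin P = (r cos θ, r sin θ) = (-19.923894, 1.743115)
h = r sin θ − e = 1.743115 − 17 = -15.256885
x = r cos θ + √(L² − h²) = -19.923894 + √(26244.0 − 232.7725) = -19.923894 + 161.279966 = 141.356072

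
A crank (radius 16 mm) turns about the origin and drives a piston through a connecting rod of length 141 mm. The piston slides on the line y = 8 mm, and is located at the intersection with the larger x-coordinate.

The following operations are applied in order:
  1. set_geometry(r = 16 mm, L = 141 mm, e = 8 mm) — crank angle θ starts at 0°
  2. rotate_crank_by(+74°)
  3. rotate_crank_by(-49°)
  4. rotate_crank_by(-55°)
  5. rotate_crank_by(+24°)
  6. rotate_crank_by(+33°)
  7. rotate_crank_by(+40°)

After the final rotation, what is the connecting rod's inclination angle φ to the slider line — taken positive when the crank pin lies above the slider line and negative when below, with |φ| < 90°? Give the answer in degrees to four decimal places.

2.7350

set_geometry: r = 16 mm, L = 141 mm, e = 8 mm; θ ← 0°
rotate_crank_by(+74°): θ ← 0° +74° = 74°
rotate_crank_by(-49°): θ ← 74° -49° = 25°
rotate_crank_by(-55°): θ ← 25° -55° = -30°
rotate_crank_by(+24°): θ ← -30° +24° = -6°
rotate_crank_by(+33°): θ ← -6° +33° = 27°
rotate_crank_by(+40°): θ ← 27° +40° = 67°
crank pin P = (r cos θ, r sin θ) = (6.251698, 14.728078)
h = r sin θ − e = 14.728078 − 8 = 6.728078
sin φ = h / L = 6.728078 / 141 = 0.04771686
φ = arcsin(0.04771686) = 2.735013°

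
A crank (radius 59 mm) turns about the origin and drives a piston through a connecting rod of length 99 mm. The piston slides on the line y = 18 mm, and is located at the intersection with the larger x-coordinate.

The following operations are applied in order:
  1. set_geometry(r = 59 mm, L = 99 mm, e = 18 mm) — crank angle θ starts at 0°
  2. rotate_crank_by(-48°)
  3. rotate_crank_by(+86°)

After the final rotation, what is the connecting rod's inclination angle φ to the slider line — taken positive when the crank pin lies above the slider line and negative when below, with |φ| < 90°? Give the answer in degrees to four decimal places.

10.6664

set_geometry: r = 59 mm, L = 99 mm, e = 18 mm; θ ← 0°
rotate_crank_by(-48°): θ ← 0° -48° = -48°
rotate_crank_by(+86°): θ ← -48° +86° = 38°
crank pin P = (r cos θ, r sin θ) = (46.492634, 36.324027)
h = r sin θ − e = 36.324027 − 18 = 18.324027
sin φ = h / L = 18.324027 / 99 = 0.18509118
φ = arcsin(0.18509118) = 10.666449°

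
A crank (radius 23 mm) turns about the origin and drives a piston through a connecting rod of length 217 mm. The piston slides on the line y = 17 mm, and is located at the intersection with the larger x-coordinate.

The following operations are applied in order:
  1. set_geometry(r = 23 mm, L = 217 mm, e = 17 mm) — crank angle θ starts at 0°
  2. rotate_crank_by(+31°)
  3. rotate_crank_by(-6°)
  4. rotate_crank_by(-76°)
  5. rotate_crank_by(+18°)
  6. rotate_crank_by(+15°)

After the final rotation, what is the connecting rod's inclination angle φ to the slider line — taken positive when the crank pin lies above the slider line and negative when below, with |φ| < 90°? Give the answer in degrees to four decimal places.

set_geometry: r = 23 mm, L = 217 mm, e = 17 mm; θ ← 0°
rotate_crank_by(+31°): θ ← 0° +31° = 31°
rotate_crank_by(-6°): θ ← 31° -6° = 25°
rotate_crank_by(-76°): θ ← 25° -76° = -51°
rotate_crank_by(+18°): θ ← -51° +18° = -33°
rotate_crank_by(+15°): θ ← -33° +15° = -18°
crank pin P = (r cos θ, r sin θ) = (21.874300, -7.107391)
h = r sin θ − e = -7.107391 − 17 = -24.107391
sin φ = h / L = -24.107391 / 217 = -0.11109397
φ = arcsin(-0.11109397) = -6.378382°

-6.3784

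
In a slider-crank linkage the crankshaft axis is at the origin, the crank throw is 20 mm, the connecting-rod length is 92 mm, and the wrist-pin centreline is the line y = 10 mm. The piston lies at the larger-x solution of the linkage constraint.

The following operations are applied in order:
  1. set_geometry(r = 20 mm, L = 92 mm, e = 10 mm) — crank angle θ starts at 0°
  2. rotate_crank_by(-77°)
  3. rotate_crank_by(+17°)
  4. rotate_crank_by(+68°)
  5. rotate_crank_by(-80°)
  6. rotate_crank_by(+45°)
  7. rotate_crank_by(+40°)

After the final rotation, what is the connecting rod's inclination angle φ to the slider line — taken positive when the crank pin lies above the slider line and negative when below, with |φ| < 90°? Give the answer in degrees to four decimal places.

set_geometry: r = 20 mm, L = 92 mm, e = 10 mm; θ ← 0°
rotate_crank_by(-77°): θ ← 0° -77° = -77°
rotate_crank_by(+17°): θ ← -77° +17° = -60°
rotate_crank_by(+68°): θ ← -60° +68° = 8°
rotate_crank_by(-80°): θ ← 8° -80° = -72°
rotate_crank_by(+45°): θ ← -72° +45° = -27°
rotate_crank_by(+40°): θ ← -27° +40° = 13°
crank pin P = (r cos θ, r sin θ) = (19.487401, 4.499021)
h = r sin θ − e = 4.499021 − 10 = -5.500979
sin φ = h / L = -5.500979 / 92 = -0.05979325
φ = arcsin(-0.05979325) = -3.427946°

-3.4279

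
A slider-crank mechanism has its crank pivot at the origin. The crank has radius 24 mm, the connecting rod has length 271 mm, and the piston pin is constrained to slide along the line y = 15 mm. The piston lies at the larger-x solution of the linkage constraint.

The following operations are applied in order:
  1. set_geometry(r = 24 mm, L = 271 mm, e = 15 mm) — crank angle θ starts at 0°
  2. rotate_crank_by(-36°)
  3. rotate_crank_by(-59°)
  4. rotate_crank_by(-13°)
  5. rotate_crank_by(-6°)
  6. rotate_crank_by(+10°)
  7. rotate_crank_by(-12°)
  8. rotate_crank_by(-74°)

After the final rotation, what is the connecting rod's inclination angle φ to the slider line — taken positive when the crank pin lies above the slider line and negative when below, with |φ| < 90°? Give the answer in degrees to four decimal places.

-2.2908

set_geometry: r = 24 mm, L = 271 mm, e = 15 mm; θ ← 0°
rotate_crank_by(-36°): θ ← 0° -36° = -36°
rotate_crank_by(-59°): θ ← -36° -59° = -95°
rotate_crank_by(-13°): θ ← -95° -13° = -108°
rotate_crank_by(-6°): θ ← -108° -6° = -114°
rotate_crank_by(+10°): θ ← -114° +10° = -104°
rotate_crank_by(-12°): θ ← -104° -12° = -116°
rotate_crank_by(-74°): θ ← -116° -74° = -190°
crank pin P = (r cos θ, r sin θ) = (-23.635386, 4.167556)
h = r sin θ − e = 4.167556 − 15 = -10.832444
sin φ = h / L = -10.832444 / 271 = -0.03997212
φ = arcsin(-0.03997212) = -2.290844°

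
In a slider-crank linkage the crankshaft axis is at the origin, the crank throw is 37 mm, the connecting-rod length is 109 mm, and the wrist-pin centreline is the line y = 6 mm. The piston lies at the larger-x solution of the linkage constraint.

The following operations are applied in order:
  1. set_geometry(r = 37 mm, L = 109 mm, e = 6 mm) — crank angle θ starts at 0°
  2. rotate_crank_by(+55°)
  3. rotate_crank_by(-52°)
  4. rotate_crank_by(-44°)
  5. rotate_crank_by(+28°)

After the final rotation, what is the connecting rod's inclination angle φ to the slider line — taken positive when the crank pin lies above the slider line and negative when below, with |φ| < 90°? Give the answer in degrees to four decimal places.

-7.5508

set_geometry: r = 37 mm, L = 109 mm, e = 6 mm; θ ← 0°
rotate_crank_by(+55°): θ ← 0° +55° = 55°
rotate_crank_by(-52°): θ ← 55° -52° = 3°
rotate_crank_by(-44°): θ ← 3° -44° = -41°
rotate_crank_by(+28°): θ ← -41° +28° = -13°
crank pin P = (r cos θ, r sin θ) = (36.051692, -8.323189)
h = r sin θ − e = -8.323189 − 6 = -14.323189
sin φ = h / L = -14.323189 / 109 = -0.13140540
φ = arcsin(-0.13140540) = -7.550813°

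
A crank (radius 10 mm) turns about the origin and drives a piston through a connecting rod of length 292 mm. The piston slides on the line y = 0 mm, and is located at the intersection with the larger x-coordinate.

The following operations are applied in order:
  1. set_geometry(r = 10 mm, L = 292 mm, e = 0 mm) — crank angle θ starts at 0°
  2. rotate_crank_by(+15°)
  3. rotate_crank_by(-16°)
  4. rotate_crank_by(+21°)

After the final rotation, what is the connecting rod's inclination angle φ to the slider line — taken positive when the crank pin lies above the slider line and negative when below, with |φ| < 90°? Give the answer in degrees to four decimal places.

0.6711

set_geometry: r = 10 mm, L = 292 mm, e = 0 mm; θ ← 0°
rotate_crank_by(+15°): θ ← 0° +15° = 15°
rotate_crank_by(-16°): θ ← 15° -16° = -1°
rotate_crank_by(+21°): θ ← -1° +21° = 20°
crank pin P = (r cos θ, r sin θ) = (9.396926, 3.420201)
h = r sin θ − e = 3.420201 − 0 = 3.420201
sin φ = h / L = 3.420201 / 292 = 0.01171302
φ = arcsin(0.01171302) = 0.671122°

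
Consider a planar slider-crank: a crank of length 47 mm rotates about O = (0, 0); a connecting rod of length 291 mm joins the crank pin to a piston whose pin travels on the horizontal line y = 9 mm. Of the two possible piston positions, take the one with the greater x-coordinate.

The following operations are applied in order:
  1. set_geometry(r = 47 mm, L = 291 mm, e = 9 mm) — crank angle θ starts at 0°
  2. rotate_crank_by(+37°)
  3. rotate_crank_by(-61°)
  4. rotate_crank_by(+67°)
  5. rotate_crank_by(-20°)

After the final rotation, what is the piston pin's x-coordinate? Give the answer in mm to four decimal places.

set_geometry: r = 47 mm, L = 291 mm, e = 9 mm; θ ← 0°
rotate_crank_by(+37°): θ ← 0° +37° = 37°
rotate_crank_by(-61°): θ ← 37° -61° = -24°
rotate_crank_by(+67°): θ ← -24° +67° = 43°
rotate_crank_by(-20°): θ ← 43° -20° = 23°
crank pin P = (r cos θ, r sin θ) = (43.263728, 18.364363)
h = r sin θ − e = 18.364363 − 9 = 9.364363
x = r cos θ + √(L² − h²) = 43.263728 + √(84681.0 − 87.6913) = 43.263728 + 290.849289 = 334.113017

334.1130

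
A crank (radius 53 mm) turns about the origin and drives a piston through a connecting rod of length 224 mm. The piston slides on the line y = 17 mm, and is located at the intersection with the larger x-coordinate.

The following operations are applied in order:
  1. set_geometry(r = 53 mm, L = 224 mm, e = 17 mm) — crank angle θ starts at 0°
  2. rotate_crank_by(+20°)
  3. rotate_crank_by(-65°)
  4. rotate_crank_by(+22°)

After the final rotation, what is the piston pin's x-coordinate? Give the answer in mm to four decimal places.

set_geometry: r = 53 mm, L = 224 mm, e = 17 mm; θ ← 0°
rotate_crank_by(+20°): θ ← 0° +20° = 20°
rotate_crank_by(-65°): θ ← 20° -65° = -45°
rotate_crank_by(+22°): θ ← -45° +22° = -23°
crank pin P = (r cos θ, r sin θ) = (48.786757, -20.708750)
h = r sin θ − e = -20.708750 − 17 = -37.708750
x = r cos θ + √(L² − h²) = 48.786757 + √(50176.0 − 1421.9498) = 48.786757 + 220.803193 = 269.589951

269.5900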